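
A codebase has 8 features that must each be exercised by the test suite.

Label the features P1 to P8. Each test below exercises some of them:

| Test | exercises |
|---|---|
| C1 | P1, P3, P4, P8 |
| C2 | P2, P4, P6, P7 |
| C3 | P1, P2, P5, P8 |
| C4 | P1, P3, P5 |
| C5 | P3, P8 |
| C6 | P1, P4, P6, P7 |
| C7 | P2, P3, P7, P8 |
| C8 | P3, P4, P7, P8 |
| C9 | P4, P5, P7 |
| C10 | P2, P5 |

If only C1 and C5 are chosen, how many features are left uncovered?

4

Union of C1, C5 = {P1, P3, P4, P8}.
Not covered: P2, P5, P6, P7 — 4 features.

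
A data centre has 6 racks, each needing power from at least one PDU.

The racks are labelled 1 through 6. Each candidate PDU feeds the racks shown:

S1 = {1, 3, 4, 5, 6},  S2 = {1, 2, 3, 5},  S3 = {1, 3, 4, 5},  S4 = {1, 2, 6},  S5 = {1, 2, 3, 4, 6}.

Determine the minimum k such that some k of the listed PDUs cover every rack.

2

Take {S3, S4}. Their union is {1, 2, 3, 4, 5, 6}, which is all 6 racks.
No single PDU has all 6 racks (the largest, S1, has 5), so 2 is optimal.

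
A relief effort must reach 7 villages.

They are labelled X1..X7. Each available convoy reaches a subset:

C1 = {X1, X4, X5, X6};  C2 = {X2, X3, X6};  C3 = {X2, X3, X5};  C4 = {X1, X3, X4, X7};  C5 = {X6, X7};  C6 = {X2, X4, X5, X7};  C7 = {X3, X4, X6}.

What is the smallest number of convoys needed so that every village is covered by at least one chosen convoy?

3

C4 and C6 and C7 together: C4 ∪ C6 ∪ C7 = {X1, X2, X3, X4, X5, X6, X7} — every village is covered.
No 2 of the 7 convoys cover everything (all 21 combinations miss at least one village), so 3 is optimal.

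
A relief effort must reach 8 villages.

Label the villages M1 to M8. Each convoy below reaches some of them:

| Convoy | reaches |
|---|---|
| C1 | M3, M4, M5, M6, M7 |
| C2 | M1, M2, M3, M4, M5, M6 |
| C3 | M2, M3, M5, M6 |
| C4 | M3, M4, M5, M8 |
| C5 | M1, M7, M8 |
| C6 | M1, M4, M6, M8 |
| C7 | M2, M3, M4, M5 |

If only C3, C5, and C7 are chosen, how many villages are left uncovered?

0

Union of C3, C5, C7 = {M1, M2, M3, M4, M5, M6, M7, M8} — that's every village, so 0 are uncovered.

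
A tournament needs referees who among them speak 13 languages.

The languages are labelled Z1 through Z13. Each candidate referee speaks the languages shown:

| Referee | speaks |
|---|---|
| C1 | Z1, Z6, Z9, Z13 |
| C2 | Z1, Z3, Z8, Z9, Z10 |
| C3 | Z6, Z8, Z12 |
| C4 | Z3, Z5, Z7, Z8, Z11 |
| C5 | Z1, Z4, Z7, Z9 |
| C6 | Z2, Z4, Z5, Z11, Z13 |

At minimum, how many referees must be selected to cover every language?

Take {C2, C3, C5, C6}. Their union is {Z1, Z2, Z3, Z4, Z5, Z6, Z7, Z8, Z9, Z10, Z11, Z12, Z13}, which is all 13 languages.
No 3 of the 6 referees cover everything (all 20 combinations miss at least one language), so 4 is optimal.

4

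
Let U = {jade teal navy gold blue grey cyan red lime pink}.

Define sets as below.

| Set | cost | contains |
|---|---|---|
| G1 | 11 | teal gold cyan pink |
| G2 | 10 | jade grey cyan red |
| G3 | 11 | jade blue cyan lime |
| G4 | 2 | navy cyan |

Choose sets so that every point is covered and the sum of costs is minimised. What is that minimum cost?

G1, G2, G3, G4 together cover every point (G1 ∪ G2 ∪ G3 ∪ G4 = {jade, teal, navy, gold, blue, grey, cyan, red, lime, pink}); total cost 11 + 10 + 11 + 2 = 34.
No covering selection has total cost below 34.

34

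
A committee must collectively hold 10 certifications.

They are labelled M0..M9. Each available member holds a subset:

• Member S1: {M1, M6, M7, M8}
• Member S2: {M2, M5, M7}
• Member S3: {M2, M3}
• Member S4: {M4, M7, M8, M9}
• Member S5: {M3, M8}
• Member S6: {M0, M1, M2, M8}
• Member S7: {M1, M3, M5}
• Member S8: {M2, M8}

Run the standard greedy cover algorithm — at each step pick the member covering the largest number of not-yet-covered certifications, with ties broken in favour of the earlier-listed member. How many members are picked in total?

Greedy: pick S1 (covers 4 new) → pick S2 (covers 2 new) → pick S4 (covers 2 new) → pick S3 (covers 1 new) → pick S6 (covers 1 new). Total picks: 5.
(The true minimum cover uses only 4 members, so greedy is not optimal here.)

5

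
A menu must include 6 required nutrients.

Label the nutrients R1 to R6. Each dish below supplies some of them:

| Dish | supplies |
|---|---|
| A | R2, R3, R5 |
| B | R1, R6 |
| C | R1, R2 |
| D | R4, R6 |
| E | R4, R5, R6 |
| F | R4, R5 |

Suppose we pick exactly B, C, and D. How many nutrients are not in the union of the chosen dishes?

Union of B, C, D = {R1, R2, R4, R6}.
Not covered: R3, R5 — 2 nutrients.

2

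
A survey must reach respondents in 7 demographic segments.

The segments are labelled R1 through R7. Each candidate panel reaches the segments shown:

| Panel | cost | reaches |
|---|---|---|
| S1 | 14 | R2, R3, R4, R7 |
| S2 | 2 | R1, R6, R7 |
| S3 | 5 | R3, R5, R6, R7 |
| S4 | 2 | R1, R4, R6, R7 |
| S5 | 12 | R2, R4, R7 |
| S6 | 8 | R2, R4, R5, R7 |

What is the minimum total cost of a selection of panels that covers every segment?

S3, S4, S6 together cover every segment (S3 ∪ S4 ∪ S6 = {R1, R2, R3, R4, R5, R6, R7}); total cost 5 + 2 + 8 = 15.
No covering selection has total cost below 15.

15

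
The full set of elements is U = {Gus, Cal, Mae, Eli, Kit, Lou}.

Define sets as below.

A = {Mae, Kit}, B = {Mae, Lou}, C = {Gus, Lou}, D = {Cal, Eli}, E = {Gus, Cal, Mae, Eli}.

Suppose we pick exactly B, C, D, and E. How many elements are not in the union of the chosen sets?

Union of B, C, D, E = {Gus, Cal, Mae, Eli, Lou}.
Not covered: Kit — 1 element.

1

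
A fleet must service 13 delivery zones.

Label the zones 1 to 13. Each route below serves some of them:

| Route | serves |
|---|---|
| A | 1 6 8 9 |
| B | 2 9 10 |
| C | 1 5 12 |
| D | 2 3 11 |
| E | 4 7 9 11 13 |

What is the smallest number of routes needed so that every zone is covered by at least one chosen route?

5

A and B and C and D and E together: A ∪ B ∪ C ∪ D ∪ E = {1, 2, 3, 4, 5, 6, 7, 8, 9, 10, 11, 12, 13} — every zone is covered.
No 4 of the 5 routes cover everything (all 5 combinations miss at least one zone), so 5 is optimal.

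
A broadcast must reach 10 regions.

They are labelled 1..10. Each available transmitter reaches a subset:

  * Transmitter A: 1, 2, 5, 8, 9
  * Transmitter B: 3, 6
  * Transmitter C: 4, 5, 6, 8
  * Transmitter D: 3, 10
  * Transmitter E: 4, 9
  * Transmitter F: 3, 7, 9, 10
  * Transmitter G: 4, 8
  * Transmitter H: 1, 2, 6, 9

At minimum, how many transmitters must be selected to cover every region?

3

A and C and F together: A ∪ C ∪ F = {1, 2, 3, 4, 5, 6, 7, 8, 9, 10} — every region is covered.
Only F contains 7, so F is forced; the remaining 6 regions need at least 2 more transmitters (each remaining transmitter adds at most 4) — so at least 3 transmitters are needed, and 3 is optimal.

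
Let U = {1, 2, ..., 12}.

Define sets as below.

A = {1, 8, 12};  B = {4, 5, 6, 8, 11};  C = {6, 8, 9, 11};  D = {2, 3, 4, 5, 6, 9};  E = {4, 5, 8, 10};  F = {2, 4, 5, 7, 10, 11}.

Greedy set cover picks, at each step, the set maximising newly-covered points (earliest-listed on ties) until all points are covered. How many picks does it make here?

3

Greedy: pick D (covers 6 new) → pick A (covers 3 new) → pick F (covers 3 new). Total picks: 3.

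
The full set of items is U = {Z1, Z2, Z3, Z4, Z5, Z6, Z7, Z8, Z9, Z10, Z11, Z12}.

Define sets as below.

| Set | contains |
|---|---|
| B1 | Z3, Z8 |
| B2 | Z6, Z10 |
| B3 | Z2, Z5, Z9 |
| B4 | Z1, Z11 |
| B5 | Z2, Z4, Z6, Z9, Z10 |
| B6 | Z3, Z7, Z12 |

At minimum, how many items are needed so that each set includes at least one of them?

H = {Z1, Z2, Z3, Z10} meets every set (each contains at least one member of H), and |H| = 4.
The sets B2, B3, B4, B6 are pairwise disjoint, so any hitting set needs a separate item for each — at least 4. Hence 4 is optimal.

4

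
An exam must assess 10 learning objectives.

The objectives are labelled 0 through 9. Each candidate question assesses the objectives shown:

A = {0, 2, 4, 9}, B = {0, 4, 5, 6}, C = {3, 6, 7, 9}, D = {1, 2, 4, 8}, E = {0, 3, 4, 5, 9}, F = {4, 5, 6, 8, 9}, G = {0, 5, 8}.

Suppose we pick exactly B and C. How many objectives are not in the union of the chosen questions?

Union of B, C = {0, 3, 4, 5, 6, 7, 9}.
Not covered: 1, 2, 8 — 3 objectives.

3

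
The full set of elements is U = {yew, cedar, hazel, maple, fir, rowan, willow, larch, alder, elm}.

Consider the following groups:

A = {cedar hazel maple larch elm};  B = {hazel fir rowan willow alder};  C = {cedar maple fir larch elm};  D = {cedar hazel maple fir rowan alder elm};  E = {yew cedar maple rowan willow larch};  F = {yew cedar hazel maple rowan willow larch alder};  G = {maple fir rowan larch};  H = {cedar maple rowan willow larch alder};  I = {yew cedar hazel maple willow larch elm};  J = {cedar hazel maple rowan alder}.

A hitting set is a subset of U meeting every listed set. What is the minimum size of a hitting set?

Take T = {rowan, elm}. Each listed group contains at least one of these, so T is a hitting set of size 2.
No single element lies in every group, so at least 2 are needed and 2 is optimal.

2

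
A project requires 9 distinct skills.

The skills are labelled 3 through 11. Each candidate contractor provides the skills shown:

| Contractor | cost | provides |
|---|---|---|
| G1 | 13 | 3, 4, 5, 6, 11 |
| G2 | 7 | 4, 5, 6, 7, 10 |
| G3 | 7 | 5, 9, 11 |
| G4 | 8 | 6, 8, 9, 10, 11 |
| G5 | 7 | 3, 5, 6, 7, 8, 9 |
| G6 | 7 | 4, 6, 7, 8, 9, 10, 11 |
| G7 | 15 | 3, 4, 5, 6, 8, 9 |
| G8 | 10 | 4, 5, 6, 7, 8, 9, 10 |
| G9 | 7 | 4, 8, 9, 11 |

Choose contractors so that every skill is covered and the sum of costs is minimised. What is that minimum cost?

G5, G6 together cover every skill (G5 ∪ G6 = {3, 4, 5, 6, 7, 8, 9, 10, 11}); total cost 7 + 7 = 14.
No covering selection has total cost below 14.

14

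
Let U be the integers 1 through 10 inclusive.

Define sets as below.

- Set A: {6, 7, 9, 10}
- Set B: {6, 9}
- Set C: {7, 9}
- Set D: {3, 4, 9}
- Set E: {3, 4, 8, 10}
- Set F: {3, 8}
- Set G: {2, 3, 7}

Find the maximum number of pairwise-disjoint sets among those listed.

2

C, E are pairwise disjoint (C={7,9}; E={3,4,8,10}).
Every remaining set overlaps one of these, and no 3 of the listed sets are pairwise disjoint, so 2 is the maximum.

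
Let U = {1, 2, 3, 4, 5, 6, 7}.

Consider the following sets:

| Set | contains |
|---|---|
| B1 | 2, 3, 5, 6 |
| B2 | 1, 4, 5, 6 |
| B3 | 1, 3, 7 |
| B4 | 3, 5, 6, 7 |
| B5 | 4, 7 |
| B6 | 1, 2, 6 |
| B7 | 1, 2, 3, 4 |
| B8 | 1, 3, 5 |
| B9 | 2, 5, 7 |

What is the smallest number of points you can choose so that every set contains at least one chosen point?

Take H = {3, 6, 7}. Each listed set contains at least one of these, so H is a hitting set of size 3.
No choice of 2 points meets every set, so 3 is the minimum.

3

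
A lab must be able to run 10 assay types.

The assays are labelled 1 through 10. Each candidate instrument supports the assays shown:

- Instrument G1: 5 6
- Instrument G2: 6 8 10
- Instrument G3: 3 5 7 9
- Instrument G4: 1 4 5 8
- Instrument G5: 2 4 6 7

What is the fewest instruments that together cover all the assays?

4

G2 and G3 and G4 and G5 together: G2 ∪ G3 ∪ G4 ∪ G5 = {1, 2, 3, 4, 5, 6, 7, 8, 9, 10} — every assay is covered.
No 3 of the 5 instruments cover everything (all 10 combinations miss at least one assay), so 4 is optimal.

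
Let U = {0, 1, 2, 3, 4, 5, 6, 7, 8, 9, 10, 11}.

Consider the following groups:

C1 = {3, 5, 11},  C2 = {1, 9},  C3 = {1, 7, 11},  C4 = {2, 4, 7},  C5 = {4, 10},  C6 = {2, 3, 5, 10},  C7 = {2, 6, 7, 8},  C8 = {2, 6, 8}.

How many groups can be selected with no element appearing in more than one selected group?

C1, C2, C5, C8 are pairwise disjoint (C1={3,5,11}; C2={1,9}; C5={4,10}; C8={2,6,8}).
Every remaining group overlaps one of these, and no 5 of the listed groups are pairwise disjoint, so 4 is the maximum.

4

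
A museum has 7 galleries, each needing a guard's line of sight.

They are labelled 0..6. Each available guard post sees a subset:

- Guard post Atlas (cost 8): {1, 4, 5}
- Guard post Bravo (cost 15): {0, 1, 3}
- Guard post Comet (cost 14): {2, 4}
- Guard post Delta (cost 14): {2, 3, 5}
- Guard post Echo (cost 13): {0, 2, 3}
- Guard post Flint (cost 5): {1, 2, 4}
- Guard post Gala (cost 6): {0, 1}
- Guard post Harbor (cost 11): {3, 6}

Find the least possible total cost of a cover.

Atlas, Flint, Gala, Harbor together cover every gallery (Atlas ∪ Flint ∪ Gala ∪ Harbor = {0, 1, 2, 3, 4, 5, 6}); total cost 8 + 5 + 6 + 11 = 30.
No covering selection has total cost below 30.

30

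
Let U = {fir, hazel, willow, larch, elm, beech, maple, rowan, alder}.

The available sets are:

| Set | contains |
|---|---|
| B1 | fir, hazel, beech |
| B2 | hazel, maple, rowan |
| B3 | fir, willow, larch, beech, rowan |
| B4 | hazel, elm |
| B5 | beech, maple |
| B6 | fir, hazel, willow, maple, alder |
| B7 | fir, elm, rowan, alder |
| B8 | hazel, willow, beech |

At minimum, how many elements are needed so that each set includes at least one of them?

3

The 3 elements {hazel, beech, rowan} hit every set.
No choice of 2 elements meets every set, so 3 is the minimum.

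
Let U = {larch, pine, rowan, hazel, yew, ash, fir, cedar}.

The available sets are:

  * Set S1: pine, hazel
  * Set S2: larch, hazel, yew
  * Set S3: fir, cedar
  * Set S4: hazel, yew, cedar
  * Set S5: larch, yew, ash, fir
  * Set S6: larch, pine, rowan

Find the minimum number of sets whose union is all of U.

3

S4, S5, and S6 cover everything between them: the union {larch, pine, rowan, hazel, yew, ash, fir, cedar} is all of U.
Only S6 contains rowan, so S6 is forced; the remaining 5 items need at least 2 more sets (each remaining set adds at most 3) — so at least 3 sets are needed, and 3 is optimal.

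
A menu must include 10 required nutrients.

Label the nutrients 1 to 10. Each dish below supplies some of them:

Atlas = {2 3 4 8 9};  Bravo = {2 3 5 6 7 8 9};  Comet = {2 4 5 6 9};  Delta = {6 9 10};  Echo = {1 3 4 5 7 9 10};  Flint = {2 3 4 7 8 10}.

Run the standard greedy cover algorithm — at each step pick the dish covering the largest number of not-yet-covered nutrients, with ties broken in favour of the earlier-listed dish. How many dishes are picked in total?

2

Greedy: pick Bravo (covers 7 new) → pick Echo (covers 3 new). Total picks: 2.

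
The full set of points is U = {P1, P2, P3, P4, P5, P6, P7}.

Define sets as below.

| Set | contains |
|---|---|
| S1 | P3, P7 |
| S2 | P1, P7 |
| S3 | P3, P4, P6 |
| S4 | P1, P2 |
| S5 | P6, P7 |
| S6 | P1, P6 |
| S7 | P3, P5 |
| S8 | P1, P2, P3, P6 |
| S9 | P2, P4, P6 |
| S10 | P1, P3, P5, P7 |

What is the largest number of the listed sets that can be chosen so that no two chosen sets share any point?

3

S2, S7, S9 are pairwise disjoint (S2={P1,P7}; S7={P3,P5}; S9={P2,P4,P6}).
Every remaining set overlaps one of these, and no 4 of the listed sets are pairwise disjoint, so 3 is the maximum.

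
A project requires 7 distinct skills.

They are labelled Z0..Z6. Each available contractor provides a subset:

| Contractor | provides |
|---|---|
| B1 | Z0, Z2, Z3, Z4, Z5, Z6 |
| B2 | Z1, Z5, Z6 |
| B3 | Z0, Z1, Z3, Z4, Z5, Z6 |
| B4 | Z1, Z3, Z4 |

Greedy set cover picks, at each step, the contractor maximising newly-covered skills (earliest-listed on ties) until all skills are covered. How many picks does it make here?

2

Greedy: pick B1 (covers 6 new) → pick B2 (covers 1 new). Total picks: 2.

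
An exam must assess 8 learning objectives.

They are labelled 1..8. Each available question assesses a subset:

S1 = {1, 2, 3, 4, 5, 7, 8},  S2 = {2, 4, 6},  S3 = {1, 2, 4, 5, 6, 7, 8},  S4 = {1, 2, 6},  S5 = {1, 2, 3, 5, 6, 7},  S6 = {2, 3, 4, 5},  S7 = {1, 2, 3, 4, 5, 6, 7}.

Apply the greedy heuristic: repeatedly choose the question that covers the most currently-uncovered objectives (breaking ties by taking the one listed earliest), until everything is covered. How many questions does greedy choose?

Greedy: pick S1 (covers 7 new) → pick S2 (covers 1 new). Total picks: 2.

2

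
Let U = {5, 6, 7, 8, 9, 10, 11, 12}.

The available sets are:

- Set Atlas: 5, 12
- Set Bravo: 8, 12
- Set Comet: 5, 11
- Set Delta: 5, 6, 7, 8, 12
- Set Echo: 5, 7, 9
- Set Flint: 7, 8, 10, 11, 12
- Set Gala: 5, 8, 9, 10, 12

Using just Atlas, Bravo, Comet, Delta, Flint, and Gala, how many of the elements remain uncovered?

Union of Atlas, Bravo, Comet, Delta, Flint, Gala = {5, 6, 7, 8, 9, 10, 11, 12} — that's every element, so 0 are uncovered.

0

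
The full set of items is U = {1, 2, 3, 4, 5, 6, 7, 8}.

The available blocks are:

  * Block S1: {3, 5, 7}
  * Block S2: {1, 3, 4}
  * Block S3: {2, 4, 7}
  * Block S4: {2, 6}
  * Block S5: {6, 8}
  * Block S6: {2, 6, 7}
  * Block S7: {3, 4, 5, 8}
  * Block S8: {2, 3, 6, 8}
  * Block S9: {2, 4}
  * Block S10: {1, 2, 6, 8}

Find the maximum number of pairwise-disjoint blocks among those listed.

S1, S5, S9 are pairwise disjoint (S1={3,5,7}; S5={6,8}; S9={2,4}).
Every remaining block overlaps one of these, and no 4 of the listed blocks are pairwise disjoint, so 3 is the maximum.

3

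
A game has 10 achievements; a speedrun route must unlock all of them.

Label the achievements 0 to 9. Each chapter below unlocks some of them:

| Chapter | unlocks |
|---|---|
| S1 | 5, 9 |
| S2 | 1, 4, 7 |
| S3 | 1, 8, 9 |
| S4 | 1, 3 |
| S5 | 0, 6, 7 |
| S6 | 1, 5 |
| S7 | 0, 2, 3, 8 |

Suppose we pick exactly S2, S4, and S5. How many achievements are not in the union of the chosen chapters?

Union of S2, S4, S5 = {0, 1, 3, 4, 6, 7}.
Not covered: 2, 5, 8, 9 — 4 achievements.

4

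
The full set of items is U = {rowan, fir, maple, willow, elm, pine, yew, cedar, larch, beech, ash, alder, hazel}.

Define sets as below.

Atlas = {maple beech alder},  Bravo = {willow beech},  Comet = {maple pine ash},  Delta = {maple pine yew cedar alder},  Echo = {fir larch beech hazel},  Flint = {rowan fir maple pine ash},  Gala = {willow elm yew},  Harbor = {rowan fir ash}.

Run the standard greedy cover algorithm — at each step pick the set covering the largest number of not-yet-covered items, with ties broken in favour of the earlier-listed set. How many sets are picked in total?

4

Greedy: pick Delta (covers 5 new) → pick Echo (covers 4 new) → pick Flint (covers 2 new) → pick Gala (covers 2 new). Total picks: 4.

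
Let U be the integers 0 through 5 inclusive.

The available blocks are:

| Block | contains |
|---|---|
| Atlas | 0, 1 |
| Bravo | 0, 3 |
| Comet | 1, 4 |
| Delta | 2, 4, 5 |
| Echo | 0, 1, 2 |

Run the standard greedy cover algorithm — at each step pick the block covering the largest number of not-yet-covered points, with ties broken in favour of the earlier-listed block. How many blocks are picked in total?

Greedy: pick Delta (covers 3 new) → pick Atlas (covers 2 new) → pick Bravo (covers 1 new). Total picks: 3.

3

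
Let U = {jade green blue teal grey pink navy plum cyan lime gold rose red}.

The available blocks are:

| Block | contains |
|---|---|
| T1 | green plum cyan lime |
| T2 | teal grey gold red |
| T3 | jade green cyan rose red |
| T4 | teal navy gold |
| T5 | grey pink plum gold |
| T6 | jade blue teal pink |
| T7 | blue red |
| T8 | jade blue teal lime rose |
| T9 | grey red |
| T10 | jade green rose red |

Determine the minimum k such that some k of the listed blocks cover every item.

4

Take {T3, T4, T5, T8}. Their union is {jade, green, blue, teal, grey, pink, navy, plum, cyan, lime, gold, rose, red}, which is all 13 items.
No 3 of the 10 blocks cover everything (all 120 combinations miss at least one item), so 4 is optimal.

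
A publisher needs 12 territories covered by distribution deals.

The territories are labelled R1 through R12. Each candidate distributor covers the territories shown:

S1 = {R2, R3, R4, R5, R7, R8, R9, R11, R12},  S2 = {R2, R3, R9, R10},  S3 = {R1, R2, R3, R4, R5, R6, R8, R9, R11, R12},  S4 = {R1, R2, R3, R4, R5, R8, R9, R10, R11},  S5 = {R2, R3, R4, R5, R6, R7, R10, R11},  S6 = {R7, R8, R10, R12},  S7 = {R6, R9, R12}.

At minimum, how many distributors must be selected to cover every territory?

S3 and S5 together: S3 ∪ S5 = {R1, R2, R3, R4, R5, R6, R7, R8, R9, R10, R11, R12} — every territory is covered.
No single distributor has all 12 territories (the largest, S3, has 10), so 2 is optimal.

2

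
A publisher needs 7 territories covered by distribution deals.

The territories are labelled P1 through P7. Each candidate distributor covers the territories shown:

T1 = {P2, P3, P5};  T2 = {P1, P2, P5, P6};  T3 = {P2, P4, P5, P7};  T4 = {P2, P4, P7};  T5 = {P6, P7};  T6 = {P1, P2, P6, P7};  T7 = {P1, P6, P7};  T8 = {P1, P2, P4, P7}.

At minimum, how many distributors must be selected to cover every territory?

3

Take {T1, T2, T4}. Their union is {P1, P2, P3, P4, P5, P6, P7}, which is all 7 territories.
Only T1 contains P3, so T1 is forced; the remaining 4 territories need at least 2 more distributors (each remaining distributor adds at most 3) — so at least 3 distributors are needed, and 3 is optimal.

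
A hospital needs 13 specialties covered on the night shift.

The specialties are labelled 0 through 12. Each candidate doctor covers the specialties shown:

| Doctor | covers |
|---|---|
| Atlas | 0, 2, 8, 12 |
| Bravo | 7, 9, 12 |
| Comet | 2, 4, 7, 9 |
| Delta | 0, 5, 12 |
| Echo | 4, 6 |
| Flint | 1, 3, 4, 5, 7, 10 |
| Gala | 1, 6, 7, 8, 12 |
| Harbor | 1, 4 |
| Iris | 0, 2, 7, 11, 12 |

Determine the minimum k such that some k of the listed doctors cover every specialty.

4

Take {Bravo, Flint, Gala, Iris}. Their union is {0, 1, 2, 3, 4, 5, 6, 7, 8, 9, 10, 11, 12}, which is all 13 specialties.
No 3 of the 9 doctors cover everything (all 84 combinations miss at least one specialty), so 4 is optimal.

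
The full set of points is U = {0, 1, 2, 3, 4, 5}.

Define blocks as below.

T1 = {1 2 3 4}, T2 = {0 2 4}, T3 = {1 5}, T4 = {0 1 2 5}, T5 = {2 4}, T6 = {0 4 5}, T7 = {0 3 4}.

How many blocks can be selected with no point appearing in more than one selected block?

2

T2, T3 are pairwise disjoint (T2={0,2,4}; T3={1,5}).
Every remaining block overlaps one of these, and no 3 of the listed blocks are pairwise disjoint, so 2 is the maximum.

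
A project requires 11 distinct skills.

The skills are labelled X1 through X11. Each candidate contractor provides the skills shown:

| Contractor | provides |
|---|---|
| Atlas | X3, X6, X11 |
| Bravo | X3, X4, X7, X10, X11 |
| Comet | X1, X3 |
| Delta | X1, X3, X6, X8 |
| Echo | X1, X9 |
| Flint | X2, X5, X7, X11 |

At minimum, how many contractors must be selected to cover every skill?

Take {Bravo, Delta, Echo, Flint}. Their union is {X1, X2, X3, X4, X5, X6, X7, X8, X9, X10, X11}, which is all 11 skills.
No 3 of the 6 contractors cover everything (all 20 combinations miss at least one skill), so 4 is optimal.

4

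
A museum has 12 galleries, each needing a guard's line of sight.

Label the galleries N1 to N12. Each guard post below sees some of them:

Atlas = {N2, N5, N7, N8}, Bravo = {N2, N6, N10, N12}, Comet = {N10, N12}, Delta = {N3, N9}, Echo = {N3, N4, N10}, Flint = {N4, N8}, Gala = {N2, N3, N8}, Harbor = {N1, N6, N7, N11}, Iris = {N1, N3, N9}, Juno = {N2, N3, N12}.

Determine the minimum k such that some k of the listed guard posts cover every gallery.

Atlas and Echo and Harbor and Iris and Juno together: Atlas ∪ Echo ∪ Harbor ∪ Iris ∪ Juno = {N1, N2, N3, N4, N5, N6, N7, N8, N9, N10, N11, N12} — every gallery is covered.
No 4 of the 10 guard posts cover everything (all 210 combinations miss at least one gallery), so 5 is optimal.

5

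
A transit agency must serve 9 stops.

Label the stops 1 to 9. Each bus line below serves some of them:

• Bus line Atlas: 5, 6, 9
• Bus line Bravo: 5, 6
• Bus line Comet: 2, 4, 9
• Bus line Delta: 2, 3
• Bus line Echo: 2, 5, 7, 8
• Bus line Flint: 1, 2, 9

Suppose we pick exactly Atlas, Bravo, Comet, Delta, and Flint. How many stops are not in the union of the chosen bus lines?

2

Union of Atlas, Bravo, Comet, Delta, Flint = {1, 2, 3, 4, 5, 6, 9}.
Not covered: 7, 8 — 2 stops.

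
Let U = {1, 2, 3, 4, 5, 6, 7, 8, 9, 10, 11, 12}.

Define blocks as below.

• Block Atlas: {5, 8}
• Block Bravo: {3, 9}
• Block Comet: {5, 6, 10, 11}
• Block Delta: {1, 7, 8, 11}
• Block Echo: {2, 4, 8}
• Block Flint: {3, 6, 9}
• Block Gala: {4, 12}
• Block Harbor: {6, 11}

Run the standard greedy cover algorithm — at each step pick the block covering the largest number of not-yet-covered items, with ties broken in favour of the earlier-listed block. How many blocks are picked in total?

5

Greedy: pick Comet (covers 4 new) → pick Delta (covers 3 new) → pick Bravo (covers 2 new) → pick Echo (covers 2 new) → pick Gala (covers 1 new). Total picks: 5.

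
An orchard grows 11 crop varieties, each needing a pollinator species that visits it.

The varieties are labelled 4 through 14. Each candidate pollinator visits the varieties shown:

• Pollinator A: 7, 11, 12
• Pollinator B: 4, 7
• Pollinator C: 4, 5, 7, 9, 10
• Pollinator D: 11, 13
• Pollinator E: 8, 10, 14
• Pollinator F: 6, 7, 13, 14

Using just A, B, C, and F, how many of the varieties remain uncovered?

1

Union of A, B, C, F = {4, 5, 6, 7, 9, 10, 11, 12, 13, 14}.
Not covered: 8 — 1 variety.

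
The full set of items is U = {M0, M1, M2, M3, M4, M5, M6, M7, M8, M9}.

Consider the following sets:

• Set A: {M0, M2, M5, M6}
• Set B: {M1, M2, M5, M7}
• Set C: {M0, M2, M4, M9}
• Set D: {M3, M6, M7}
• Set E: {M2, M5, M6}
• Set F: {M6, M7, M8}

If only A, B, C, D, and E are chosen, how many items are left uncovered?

Union of A, B, C, D, E = {M0, M1, M2, M3, M4, M5, M6, M7, M9}.
Not covered: M8 — 1 item.

1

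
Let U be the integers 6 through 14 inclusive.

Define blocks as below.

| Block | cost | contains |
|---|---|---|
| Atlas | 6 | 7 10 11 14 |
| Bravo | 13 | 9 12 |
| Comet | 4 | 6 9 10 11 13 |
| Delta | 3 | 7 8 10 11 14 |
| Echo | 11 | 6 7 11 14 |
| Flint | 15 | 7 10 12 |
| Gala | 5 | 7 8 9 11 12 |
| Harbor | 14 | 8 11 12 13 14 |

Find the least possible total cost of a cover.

Comet, Delta, Gala together cover every element (Comet ∪ Delta ∪ Gala = {6, 7, 8, 9, 10, 11, 12, 13, 14}); total cost 4 + 3 + 5 = 12.
No covering selection has total cost below 12.

12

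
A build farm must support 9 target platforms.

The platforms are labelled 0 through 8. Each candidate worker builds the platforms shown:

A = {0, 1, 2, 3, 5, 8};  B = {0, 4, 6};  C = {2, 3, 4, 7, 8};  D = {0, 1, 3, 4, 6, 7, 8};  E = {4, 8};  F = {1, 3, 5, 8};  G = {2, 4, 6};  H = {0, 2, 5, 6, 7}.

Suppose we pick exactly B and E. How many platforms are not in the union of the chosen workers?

5

Union of B, E = {0, 4, 6, 8}.
Not covered: 1, 2, 3, 5, 7 — 5 platforms.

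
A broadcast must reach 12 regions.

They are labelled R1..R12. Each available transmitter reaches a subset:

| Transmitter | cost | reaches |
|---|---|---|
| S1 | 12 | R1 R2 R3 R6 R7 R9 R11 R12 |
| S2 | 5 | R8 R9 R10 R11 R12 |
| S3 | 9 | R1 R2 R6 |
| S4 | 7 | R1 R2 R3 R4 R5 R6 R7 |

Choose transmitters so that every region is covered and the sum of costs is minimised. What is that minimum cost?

12

S2, S4 together cover every region (S2 ∪ S4 = {R1, R2, R3, R4, R5, R6, R7, R8, R9, R10, R11, R12}); total cost 5 + 7 = 12.
No covering selection has total cost below 12.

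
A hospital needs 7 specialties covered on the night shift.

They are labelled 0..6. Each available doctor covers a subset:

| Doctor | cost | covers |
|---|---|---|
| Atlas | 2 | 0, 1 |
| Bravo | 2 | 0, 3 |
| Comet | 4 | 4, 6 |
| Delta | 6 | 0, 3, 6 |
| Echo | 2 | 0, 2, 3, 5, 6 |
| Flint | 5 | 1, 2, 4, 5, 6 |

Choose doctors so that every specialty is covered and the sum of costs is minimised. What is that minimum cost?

7

Echo, Flint together cover every specialty (Echo ∪ Flint = {0, 1, 2, 3, 4, 5, 6}); total cost 2 + 5 = 7.
The greedy pick Echo, Atlas, Comet costs 8; no covering selection beats 7.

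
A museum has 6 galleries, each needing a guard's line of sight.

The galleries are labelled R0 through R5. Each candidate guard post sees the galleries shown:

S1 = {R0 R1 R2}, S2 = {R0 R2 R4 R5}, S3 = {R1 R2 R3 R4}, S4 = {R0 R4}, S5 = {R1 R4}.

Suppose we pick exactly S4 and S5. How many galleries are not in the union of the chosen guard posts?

Union of S4, S5 = {R0, R1, R4}.
Not covered: R2, R3, R5 — 3 galleries.

3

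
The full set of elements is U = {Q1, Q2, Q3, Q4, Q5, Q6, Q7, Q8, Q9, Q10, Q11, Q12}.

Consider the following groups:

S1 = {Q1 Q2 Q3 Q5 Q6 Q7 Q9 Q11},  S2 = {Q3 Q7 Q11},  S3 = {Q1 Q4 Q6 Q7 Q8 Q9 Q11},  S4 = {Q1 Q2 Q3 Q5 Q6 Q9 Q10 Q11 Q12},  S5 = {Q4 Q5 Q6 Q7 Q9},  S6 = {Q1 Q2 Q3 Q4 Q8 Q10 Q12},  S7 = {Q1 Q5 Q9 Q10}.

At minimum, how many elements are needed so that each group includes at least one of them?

Take H = {Q7, Q10}. Each listed group contains at least one of these, so H is a hitting set of size 2.
The groups S2, S7 are pairwise disjoint, so any hitting set needs a separate element for each — at least 2. Hence 2 is optimal.

2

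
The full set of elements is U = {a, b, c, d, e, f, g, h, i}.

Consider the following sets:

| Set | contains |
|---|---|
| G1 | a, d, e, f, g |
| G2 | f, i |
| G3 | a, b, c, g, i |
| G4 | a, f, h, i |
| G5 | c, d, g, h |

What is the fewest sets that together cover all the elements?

3

G1, G3, and G4 cover everything between them: the union {a, b, c, d, e, f, g, h, i} is all of U.
Only G3 contains b, so G3 is forced; the remaining 4 elements need at least 2 more sets (each remaining set adds at most 3) — so at least 3 sets are needed, and 3 is optimal.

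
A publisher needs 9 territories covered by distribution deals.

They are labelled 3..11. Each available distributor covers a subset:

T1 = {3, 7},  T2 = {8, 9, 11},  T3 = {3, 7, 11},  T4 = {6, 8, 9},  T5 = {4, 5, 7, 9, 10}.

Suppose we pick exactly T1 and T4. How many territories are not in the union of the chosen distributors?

Union of T1, T4 = {3, 6, 7, 8, 9}.
Not covered: 4, 5, 10, 11 — 4 territories.

4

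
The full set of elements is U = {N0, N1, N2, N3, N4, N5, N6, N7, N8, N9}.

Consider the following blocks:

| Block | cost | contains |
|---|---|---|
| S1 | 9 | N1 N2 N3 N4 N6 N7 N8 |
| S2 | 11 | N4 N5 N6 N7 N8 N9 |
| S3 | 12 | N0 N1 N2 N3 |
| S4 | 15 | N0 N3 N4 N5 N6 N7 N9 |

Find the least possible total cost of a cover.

S2, S3 together cover every element (S2 ∪ S3 = {N0, N1, N2, N3, N4, N5, N6, N7, N8, N9}); total cost 11 + 12 = 23.
The greedy pick S1, S4 costs 24; no covering selection beats 23.

23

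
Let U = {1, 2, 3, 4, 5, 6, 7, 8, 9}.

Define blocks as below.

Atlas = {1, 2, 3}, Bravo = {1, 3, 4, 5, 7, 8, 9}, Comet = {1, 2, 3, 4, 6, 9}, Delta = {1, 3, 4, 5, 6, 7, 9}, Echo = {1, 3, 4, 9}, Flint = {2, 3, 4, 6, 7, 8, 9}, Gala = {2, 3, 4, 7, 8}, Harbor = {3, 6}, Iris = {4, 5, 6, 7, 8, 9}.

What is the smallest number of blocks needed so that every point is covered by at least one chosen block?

2

Take {Bravo, Flint}. Their union is {1, 2, 3, 4, 5, 6, 7, 8, 9}, which is all 9 points.
No single block has all 9 points (the largest, Bravo, has 7), so 2 is optimal.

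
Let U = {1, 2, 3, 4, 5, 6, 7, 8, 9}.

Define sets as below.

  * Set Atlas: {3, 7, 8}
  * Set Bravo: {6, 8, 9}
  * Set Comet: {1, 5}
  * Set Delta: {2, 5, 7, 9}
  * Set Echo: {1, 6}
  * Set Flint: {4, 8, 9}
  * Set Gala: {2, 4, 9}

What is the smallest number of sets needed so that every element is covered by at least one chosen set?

4

Atlas and Bravo and Comet and Gala together: Atlas ∪ Bravo ∪ Comet ∪ Gala = {1, 2, 3, 4, 5, 6, 7, 8, 9} — every element is covered.
No 3 of the 7 sets cover everything (all 35 combinations miss at least one element), so 4 is optimal.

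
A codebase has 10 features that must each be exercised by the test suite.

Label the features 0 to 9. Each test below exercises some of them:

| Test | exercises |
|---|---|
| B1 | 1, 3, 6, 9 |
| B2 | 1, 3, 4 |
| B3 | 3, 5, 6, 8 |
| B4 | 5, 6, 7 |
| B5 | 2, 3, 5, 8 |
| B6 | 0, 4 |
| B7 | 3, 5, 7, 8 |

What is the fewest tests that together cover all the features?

4

Take {B1, B5, B6, B7}. Their union is {0, 1, 2, 3, 4, 5, 6, 7, 8, 9}, which is all 10 features.
No 3 of the 7 tests cover everything (all 35 combinations miss at least one feature), so 4 is optimal.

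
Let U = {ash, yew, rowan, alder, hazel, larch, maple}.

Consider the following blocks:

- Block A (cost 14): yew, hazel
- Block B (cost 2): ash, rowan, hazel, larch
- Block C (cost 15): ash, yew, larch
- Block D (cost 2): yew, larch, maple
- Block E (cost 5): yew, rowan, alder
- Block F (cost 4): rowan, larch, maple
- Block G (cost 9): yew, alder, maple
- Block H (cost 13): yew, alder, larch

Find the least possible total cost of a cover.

B, D, E together cover every item (B ∪ D ∪ E = {ash, yew, rowan, alder, hazel, larch, maple}); total cost 2 + 2 + 5 = 9.
No covering selection has total cost below 9.

9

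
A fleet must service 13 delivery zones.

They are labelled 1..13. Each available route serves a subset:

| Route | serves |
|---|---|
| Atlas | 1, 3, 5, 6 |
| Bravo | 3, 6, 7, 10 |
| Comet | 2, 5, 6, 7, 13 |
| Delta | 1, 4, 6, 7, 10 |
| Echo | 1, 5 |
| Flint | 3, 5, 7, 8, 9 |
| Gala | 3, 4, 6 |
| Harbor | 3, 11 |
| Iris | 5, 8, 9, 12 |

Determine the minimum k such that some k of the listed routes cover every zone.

4

Comet and Delta and Harbor and Iris together: Comet ∪ Delta ∪ Harbor ∪ Iris = {1, 2, 3, 4, 5, 6, 7, 8, 9, 10, 11, 12, 13} — every zone is covered.
Only Comet contains 2, so Comet is forced; the remaining 8 zones need at least 3 more routes (each remaining route adds at most 3) — so at least 4 routes are needed, and 4 is optimal.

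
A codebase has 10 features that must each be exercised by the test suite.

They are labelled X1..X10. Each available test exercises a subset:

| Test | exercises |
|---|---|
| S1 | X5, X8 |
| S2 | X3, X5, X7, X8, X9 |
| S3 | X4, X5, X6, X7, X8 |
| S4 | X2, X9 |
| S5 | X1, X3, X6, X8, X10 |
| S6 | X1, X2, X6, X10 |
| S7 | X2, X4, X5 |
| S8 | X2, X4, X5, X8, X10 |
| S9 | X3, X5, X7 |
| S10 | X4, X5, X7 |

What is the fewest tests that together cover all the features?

Take {S2, S5, S7}. Their union is {X1, X2, X3, X4, X5, X6, X7, X8, X9, X10}, which is all 10 features.
No 2 of the 10 tests cover everything (all 45 combinations miss at least one feature), so 3 is optimal.

3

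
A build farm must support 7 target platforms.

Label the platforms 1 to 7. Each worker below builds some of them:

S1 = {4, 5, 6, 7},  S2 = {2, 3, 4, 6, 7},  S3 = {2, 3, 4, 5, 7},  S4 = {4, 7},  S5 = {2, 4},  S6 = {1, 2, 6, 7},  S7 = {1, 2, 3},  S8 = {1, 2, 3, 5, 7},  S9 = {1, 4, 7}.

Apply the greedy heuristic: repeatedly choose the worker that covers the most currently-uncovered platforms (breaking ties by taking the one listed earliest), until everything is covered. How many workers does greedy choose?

Greedy: pick S2 (covers 5 new) → pick S8 (covers 2 new). Total picks: 2.

2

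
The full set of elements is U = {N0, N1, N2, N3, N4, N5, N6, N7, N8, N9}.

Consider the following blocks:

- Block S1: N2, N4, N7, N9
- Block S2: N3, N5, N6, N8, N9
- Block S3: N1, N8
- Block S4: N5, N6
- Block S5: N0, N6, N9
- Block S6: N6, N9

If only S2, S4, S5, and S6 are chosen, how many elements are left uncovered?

Union of S2, S4, S5, S6 = {N0, N3, N5, N6, N8, N9}.
Not covered: N1, N2, N4, N7 — 4 elements.

4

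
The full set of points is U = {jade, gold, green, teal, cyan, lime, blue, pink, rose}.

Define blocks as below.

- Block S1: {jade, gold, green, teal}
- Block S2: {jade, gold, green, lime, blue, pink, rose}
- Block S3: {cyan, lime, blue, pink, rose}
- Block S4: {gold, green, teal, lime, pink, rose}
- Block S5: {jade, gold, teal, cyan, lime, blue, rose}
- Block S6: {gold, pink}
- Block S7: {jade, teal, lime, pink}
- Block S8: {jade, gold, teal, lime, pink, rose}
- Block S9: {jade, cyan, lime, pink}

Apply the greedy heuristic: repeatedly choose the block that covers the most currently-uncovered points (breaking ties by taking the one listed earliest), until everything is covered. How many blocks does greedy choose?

Greedy: pick S2 (covers 7 new) → pick S5 (covers 2 new). Total picks: 2.

2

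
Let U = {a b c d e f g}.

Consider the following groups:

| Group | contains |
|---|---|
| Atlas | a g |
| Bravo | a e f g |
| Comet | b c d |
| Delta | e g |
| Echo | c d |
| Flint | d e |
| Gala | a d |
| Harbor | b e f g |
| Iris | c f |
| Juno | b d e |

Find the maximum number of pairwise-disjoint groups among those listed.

3

Delta, Gala, Iris are pairwise disjoint (Delta={e,g}; Gala={a,d}; Iris={c,f}).
Every remaining group overlaps one of these, and no 4 of the listed groups are pairwise disjoint, so 3 is the maximum.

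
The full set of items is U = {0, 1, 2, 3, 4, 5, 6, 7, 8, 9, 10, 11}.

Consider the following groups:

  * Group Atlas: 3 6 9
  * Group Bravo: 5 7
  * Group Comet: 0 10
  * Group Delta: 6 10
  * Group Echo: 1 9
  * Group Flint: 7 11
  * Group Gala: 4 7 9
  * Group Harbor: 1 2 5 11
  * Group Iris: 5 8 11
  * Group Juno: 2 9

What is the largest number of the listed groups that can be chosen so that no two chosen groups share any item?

3

Comet, Echo, Iris are pairwise disjoint (Comet={0,10}; Echo={1,9}; Iris={5,8,11}).
Every remaining group overlaps one of these, and no 4 of the listed groups are pairwise disjoint, so 3 is the maximum.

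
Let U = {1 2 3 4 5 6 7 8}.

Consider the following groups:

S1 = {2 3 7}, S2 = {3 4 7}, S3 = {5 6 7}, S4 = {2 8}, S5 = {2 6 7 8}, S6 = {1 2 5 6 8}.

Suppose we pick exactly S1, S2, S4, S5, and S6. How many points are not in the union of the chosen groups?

0

Union of S1, S2, S4, S5, S6 = {1, 2, 3, 4, 5, 6, 7, 8} — that's every point, so 0 are uncovered.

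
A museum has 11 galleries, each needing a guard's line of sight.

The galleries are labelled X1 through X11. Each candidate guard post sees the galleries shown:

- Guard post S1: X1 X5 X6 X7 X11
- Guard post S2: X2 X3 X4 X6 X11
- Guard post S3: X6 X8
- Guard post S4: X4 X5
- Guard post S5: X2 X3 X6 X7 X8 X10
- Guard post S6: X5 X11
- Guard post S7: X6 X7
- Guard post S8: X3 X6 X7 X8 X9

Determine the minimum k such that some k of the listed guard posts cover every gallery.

4

Take {S1, S4, S5, S8}. Their union is {X1, X2, X3, X4, X5, X6, X7, X8, X9, X10, X11}, which is all 11 galleries.
No 3 of the 8 guard posts cover everything (all 56 combinations miss at least one gallery), so 4 is optimal.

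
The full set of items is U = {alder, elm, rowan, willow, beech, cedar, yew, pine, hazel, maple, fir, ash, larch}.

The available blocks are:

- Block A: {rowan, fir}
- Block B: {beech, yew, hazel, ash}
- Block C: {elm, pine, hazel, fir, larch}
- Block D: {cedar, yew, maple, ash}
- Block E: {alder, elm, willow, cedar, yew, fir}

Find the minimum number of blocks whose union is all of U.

A, B, C, D, and E cover everything between them: the union {alder, elm, rowan, willow, beech, cedar, yew, pine, hazel, maple, fir, ash, larch} is all of U.
No 4 of the 5 blocks cover everything (all 5 combinations miss at least one item), so 5 is optimal.

5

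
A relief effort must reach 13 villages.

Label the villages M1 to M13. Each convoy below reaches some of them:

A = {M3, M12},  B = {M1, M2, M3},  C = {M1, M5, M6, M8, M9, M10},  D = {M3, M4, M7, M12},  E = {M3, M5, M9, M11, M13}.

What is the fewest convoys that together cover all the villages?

4

B and C and D and E together: B ∪ C ∪ D ∪ E = {M1, M2, M3, M4, M5, M6, M7, M8, M9, M10, M11, M12, M13} — every village is covered.
No 3 of the 5 convoys cover everything (all 10 combinations miss at least one village), so 4 is optimal.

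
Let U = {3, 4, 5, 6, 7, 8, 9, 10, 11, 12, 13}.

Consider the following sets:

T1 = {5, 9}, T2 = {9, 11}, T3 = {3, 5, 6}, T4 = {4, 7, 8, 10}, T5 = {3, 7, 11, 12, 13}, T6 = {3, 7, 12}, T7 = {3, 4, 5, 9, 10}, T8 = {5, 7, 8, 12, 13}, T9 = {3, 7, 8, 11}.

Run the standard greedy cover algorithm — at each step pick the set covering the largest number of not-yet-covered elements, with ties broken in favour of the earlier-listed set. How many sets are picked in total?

Greedy: pick T5 (covers 5 new) → pick T7 (covers 4 new) → pick T3 (covers 1 new) → pick T4 (covers 1 new). Total picks: 4.

4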